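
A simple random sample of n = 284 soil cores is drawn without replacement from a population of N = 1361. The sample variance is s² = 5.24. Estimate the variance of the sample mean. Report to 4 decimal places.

Under SRS without replacement, Var(ȳ) = (1 − f)·s²/n with f = n/N = 284/1361 = 0.20867010.
Var(ȳ) = (1 − 0.20867010)·5.24/284 = 0.79132990·0.018450704 = 0.014600594.

0.0146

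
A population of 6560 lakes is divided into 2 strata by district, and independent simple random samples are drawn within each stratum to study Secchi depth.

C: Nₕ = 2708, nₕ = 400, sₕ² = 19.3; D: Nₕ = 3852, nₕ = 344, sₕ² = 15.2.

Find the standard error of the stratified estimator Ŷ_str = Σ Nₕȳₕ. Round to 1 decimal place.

Var(Ŷ_str) = Σₕ Nₕ²(1 − fₕ)sₕ²/nₕ.
C: 2708²·(1 − 400/2708)·19.3/400 = 301565.59.
D: 3852²·(1 − 344/3852)·15.2/344 = 597077.92.
Sum = 898643.51.
SE = √(898643.51) = 948.0.

948.0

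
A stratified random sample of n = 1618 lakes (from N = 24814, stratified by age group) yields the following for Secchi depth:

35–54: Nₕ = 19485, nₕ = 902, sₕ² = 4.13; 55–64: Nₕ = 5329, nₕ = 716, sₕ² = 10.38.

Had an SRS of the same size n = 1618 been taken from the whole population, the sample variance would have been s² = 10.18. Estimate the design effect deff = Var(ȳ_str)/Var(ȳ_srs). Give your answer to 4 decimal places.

Var(ȳ_str) = Σ Wₕ²(1−fₕ)sₕ²/nₕ with Wₕ = Nₕ/24814:
  35–54: (19485/24814)²·(1−902/19485)·4.13/902 = 0.002692565
  55–64: (5329/24814)²·(1−716/5329)·10.38/716 = 5.7878858 × 10^-4
  → Var(ȳ_str) = 0.0032713536.
Var(ȳ_srs) = (1 − 1618/24814)·10.18/1618 = 0.0058814659.
deff = 0.0032713536 / 0.0058814659 = 0.5562.

0.5562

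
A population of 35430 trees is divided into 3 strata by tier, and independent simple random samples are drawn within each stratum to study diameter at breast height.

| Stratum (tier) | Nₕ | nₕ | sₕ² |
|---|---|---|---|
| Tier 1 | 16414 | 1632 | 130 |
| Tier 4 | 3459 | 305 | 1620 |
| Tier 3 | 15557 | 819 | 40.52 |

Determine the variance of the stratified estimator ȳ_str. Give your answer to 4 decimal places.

Var(ȳ_str) = Σₕ Wₕ²(1 − fₕ)sₕ²/nₕ with Wₕ = Nₕ/N, N = 35430.
Tier 1: Wₕ = 0.46327971; term = 0.46327971²·(1 − 0.09942732)·130/1632 = 0.015396731.
Tier 4: Wₕ = 0.09762913; term = 0.09762913²·(1 − 0.08817577)·1620/305 = 0.046162054.
Tier 3: Wₕ = 0.43909117; term = 0.43909117²·(1 − 0.05264511)·40.52/819 = 0.0090366536.
Sum = 0.070595439.

0.0706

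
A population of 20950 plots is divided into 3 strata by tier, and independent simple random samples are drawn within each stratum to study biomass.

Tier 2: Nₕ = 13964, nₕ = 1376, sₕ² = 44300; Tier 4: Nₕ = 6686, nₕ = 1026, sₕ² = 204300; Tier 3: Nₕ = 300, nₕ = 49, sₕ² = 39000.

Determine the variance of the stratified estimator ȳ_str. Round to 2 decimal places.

30.20

Var(ȳ_str) = Σₕ Wₕ²(1 − fₕ)sₕ²/nₕ with Wₕ = Nₕ/N, N = 20950.
Tier 2: Wₕ = 0.66653938; term = 0.66653938²·(1 − 0.09853910)·44300/1376 = 12.893886.
Tier 4: Wₕ = 0.31914081; term = 0.31914081²·(1 − 0.15345498)·204300/1026 = 17.168634.
Tier 3: Wₕ = 0.01431981; term = 0.01431981²·(1 − 0.16333333)·39000/49 = 0.13655118.
Sum = 30.199071.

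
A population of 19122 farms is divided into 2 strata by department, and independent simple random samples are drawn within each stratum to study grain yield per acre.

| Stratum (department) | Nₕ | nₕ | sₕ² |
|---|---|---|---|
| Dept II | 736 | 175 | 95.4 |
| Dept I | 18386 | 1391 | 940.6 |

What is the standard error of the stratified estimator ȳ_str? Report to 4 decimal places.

0.7606

Var(ȳ_str) = Σₕ Wₕ²(1 − fₕ)sₕ²/nₕ with Wₕ = Nₕ/N, N = 19122.
Dept II: Wₕ = 0.03848970; term = 0.03848970²·(1 − 0.23777174)·95.4/175 = 6.1557982 × 10^-4.
Dept I: Wₕ = 0.96151030; term = 0.96151030²·(1 − 0.07565539)·940.6/1391 = 0.57785602.
Sum = 0.5784716.
SE = √(0.5784716) = 0.7606.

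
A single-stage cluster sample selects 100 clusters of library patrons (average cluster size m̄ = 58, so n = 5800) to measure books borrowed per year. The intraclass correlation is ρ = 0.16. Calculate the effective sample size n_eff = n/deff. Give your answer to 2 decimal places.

573.12

deff = 1 + (58 − 1)·0.16 = 1 + 9.12 = 10.12.
n_eff = 5800 / 10.12 = 573.12.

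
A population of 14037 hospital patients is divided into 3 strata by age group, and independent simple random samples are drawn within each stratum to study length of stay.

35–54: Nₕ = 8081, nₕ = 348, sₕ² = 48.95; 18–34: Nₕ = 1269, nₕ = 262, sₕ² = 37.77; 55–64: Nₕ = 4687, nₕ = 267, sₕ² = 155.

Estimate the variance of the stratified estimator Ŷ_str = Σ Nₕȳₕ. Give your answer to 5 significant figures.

2.1001 × 10^7

Var(Ŷ_str) = Σₕ Nₕ²(1 − fₕ)sₕ²/nₕ.
35–54: 8081²·(1 − 348/8081)·48.95/348 = 8.7899533 × 10^6.
18–34: 1269²·(1 − 262/1269)·37.77/262 = 184220.
55–64: 4687²·(1 − 267/4687)·155/267 = 1.2026456 × 10^7.
Sum = 2.1000629 × 10^7.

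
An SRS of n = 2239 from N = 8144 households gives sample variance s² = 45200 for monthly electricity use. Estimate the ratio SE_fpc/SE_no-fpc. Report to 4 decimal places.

f = n/N = 2239/8144 = 0.27492633.
SE_no-fpc = √(s²/n) = 4.4930595; SE_fpc = √((1−f)s²/n) = 3.8258967.
Ratio = √(1−f) = 0.85151258.

0.8515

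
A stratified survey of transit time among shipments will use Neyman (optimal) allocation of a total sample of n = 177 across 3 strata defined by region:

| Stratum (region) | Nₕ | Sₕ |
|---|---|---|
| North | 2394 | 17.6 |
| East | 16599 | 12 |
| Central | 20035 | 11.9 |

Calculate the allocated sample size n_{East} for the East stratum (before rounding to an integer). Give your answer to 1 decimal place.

73.5

Neyman allocation: nₕ = n·NₕSₕ / Σⱼ NⱼSⱼ.
Σ NⱼSⱼ = 2394·17.6 + 16599·12 + 20035·11.9 = 479738.9.
n_{East} = 177·16599·12 / 479738.9 = 73.5.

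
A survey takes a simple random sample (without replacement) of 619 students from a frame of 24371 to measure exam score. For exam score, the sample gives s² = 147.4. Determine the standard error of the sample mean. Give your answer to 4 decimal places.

0.4817

Under SRS without replacement, Var(ȳ) = (1 − f)·s²/n with f = n/N = 619/24371 = 0.02539904.
Var(ȳ) = (1 − 0.02539904)·147.4/619 = 0.97460096·0.23812601 = 0.23207784.
SE(ȳ) = √(0.23207784) = 0.4817.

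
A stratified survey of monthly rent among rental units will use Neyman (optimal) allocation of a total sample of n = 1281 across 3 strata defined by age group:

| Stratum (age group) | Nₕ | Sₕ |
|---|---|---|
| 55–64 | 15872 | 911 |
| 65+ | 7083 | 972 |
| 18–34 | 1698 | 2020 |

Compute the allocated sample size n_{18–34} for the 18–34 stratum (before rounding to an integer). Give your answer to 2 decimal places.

177.35

Neyman allocation: nₕ = n·NₕSₕ / Σⱼ NⱼSⱼ.
Σ NⱼSⱼ = 15872·911 + 7083·972 + 1698·2020 = 2.4774028 × 10^7.
n_{18–34} = 1281·1698·2020 / (2.4774028 × 10^7) = 177.35.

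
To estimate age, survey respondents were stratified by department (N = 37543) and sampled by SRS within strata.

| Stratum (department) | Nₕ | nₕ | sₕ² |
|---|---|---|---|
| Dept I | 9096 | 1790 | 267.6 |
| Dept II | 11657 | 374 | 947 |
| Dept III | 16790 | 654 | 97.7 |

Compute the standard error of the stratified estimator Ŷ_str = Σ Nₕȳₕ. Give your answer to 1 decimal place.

Var(Ŷ_str) = Σₕ Nₕ²(1 − fₕ)sₕ²/nₕ.
Dept I: 9096²·(1 − 1790/9096)·267.6/1790 = 9.9348931 × 10^6.
Dept II: 11657²·(1 − 374/11657)·947/374 = 3.3303491 × 10^8.
Dept III: 16790²·(1 − 654/16790)·97.7/654 = 4.0472814 × 10^7.
Sum = 3.8344262 × 10^8.
SE = √(3.8344262 × 10^8) = 19581.7.

19581.7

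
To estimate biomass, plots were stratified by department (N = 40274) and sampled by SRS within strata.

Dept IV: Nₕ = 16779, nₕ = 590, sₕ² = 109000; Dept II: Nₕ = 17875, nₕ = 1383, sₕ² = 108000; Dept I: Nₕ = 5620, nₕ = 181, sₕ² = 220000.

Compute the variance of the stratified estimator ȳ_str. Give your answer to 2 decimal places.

Var(ȳ_str) = Σₕ Wₕ²(1 − fₕ)sₕ²/nₕ with Wₕ = Nₕ/N, N = 40274.
Dept IV: Wₕ = 0.41662115; term = 0.41662115²·(1 − 0.03516300)·109000/590 = 30.93934.
Dept II: Wₕ = 0.44383473; term = 0.44383473²·(1 − 0.07737063)·108000/1383 = 14.192909.
Dept I: Wₕ = 0.13954412; term = 0.13954412²·(1 − 0.03220641)·220000/181 = 22.906037.
Sum = 68.038286.

68.04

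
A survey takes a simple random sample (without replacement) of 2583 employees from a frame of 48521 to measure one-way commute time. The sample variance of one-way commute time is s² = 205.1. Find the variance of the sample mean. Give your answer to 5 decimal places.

Under SRS without replacement, Var(ȳ) = (1 − f)·s²/n with f = n/N = 2583/48521 = 0.05323468.
Var(ȳ) = (1 − 0.05323468)·205.1/2583 = 0.94676532·0.079403794 = 0.075176758.

0.07518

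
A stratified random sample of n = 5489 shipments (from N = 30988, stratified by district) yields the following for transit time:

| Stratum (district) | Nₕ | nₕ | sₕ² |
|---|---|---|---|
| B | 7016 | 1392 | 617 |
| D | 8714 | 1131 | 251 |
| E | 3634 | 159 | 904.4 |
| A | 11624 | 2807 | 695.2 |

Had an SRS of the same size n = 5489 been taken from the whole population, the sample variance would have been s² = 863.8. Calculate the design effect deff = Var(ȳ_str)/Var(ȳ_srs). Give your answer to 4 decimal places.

1.0404

Var(ȳ_str) = Σ Wₕ²(1−fₕ)sₕ²/nₕ with Wₕ = Nₕ/30988:
  B: (7016/30988)²·(1−1392/7016)·617/1392 = 0.018213513
  D: (8714/30988)²·(1−1131/8714)·251/1131 = 0.015271533
  E: (3634/30988)²·(1−159/3634)·904.4/159 = 0.074802492
  A: (11624/30988)²·(1−2807/11624)·695.2/2807 = 0.026433623
  → Var(ȳ_str) = 0.13472116.
Var(ȳ_srs) = (1 − 5489/30988)·863.8/5489 = 0.12949398.
deff = 0.13472116 / 0.12949398 = 1.0404.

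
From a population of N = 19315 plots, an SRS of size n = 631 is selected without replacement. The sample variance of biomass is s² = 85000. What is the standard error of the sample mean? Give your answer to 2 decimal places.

Under SRS without replacement, Var(ȳ) = (1 − f)·s²/n with f = n/N = 631/19315 = 0.03266891.
Var(ȳ) = (1 − 0.03266891)·85000/631 = 0.96733109·134.70681 = 130.30609.
SE(ȳ) = √(130.30609) = 11.42.

11.42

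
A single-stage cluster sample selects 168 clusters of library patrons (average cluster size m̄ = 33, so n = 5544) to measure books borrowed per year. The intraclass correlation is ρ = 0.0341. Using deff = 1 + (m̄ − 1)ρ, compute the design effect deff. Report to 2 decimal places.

deff = 1 + (33 − 1)·0.0341 = 1 + 1.0912 = 2.0912.

2.09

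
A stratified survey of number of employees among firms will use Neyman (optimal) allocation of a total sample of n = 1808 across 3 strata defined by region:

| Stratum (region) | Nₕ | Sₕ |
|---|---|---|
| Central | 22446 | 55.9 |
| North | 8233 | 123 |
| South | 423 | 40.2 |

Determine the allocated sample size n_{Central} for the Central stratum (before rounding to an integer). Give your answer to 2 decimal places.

993.07

Neyman allocation: nₕ = n·NₕSₕ / Σⱼ NⱼSⱼ.
Σ NⱼSⱼ = 22446·55.9 + 8233·123 + 423·40.2 = 2.284395 × 10^6.
n_{Central} = 1808·22446·55.9 / (2.284395 × 10^6) = 993.07.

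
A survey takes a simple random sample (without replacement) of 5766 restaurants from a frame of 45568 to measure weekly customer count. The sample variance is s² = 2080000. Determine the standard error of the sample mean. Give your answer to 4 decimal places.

Under SRS without replacement, Var(ȳ) = (1 − f)·s²/n with f = n/N = 5766/45568 = 0.12653617.
Var(ȳ) = (1 − 0.12653617)·2080000/5766 = 0.87346383·360.73535 = 315.08928.
SE(ȳ) = √(315.08928) = 17.7508.

17.7508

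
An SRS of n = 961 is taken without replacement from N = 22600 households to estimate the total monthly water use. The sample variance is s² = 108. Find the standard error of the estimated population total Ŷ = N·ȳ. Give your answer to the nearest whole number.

7413

Var(Ŷ) = N²·Var(ȳ) = N²·(1 − n/N)·s²/n.
f = 961/22600 = 0.04252212; Var(ȳ) = 0.95747788·108/961 = 0.10760417.
Var(Ŷ) = 22600² · 0.10760417 = 5.4959906 × 10^7.
SE(Ŷ) = √(5.4959906 × 10^7) = 7413.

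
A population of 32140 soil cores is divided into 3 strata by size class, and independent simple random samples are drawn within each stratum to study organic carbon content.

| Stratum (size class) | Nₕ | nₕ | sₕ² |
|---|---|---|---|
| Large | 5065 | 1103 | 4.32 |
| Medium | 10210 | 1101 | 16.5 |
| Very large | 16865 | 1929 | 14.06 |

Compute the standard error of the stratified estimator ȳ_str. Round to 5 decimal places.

Var(ȳ_str) = Σₕ Wₕ²(1 − fₕ)sₕ²/nₕ with Wₕ = Nₕ/N, N = 32140.
Large: Wₕ = 0.15759179; term = 0.15759179²·(1 − 0.21776900)·4.32/1103 = 7.6086991 × 10^-5.
Medium: Wₕ = 0.31767268; term = 0.31767268²·(1 − 0.10783546)·16.5/1101 = 0.0013492776.
Very large: Wₕ = 0.52473553; term = 0.52473553²·(1 − 0.11437889)·14.06/1929 = 0.001777387.
Sum = 0.0032027516.
SE = √(0.0032027516) = 0.05659.

0.05659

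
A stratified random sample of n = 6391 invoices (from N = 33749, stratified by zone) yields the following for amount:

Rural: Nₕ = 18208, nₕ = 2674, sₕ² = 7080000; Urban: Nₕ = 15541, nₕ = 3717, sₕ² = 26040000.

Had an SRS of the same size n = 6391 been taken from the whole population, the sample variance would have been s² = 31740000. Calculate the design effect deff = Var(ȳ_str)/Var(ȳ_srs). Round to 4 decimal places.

Var(ȳ_str) = Σ Wₕ²(1−fₕ)sₕ²/nₕ with Wₕ = Nₕ/33749:
  Rural: (18208/33749)²·(1−2674/18208)·7080000/2674 = 657.49974
  Urban: (15541/33749)²·(1−3717/15541)·26040000/3717 = 1130.2382
  → Var(ȳ_str) = 1787.7379.
Var(ȳ_srs) = (1 − 6391/33749)·31740000/6391 = 4025.8866.
deff = 1787.7379 / 4025.8866 = 0.4441.

0.4441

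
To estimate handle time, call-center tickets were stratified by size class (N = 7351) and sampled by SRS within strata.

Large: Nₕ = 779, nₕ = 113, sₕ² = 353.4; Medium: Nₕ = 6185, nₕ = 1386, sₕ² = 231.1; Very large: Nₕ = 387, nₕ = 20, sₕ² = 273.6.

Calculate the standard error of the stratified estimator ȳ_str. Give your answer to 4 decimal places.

Var(ȳ_str) = Σₕ Wₕ²(1 − fₕ)sₕ²/nₕ with Wₕ = Nₕ/N, N = 7351.
Large: Wₕ = 0.10597198; term = 0.10597198²·(1 − 0.14505777)·353.4/113 = 0.030026654.
Medium: Wₕ = 0.84138212; term = 0.84138212²·(1 − 0.22409054)·231.1/1386 = 0.091587103.
Very large: Wₕ = 0.05264590; term = 0.05264590²·(1 − 0.05167959)·273.6/20 = 0.03595591.
Sum = 0.15756967.
SE = √(0.15756967) = 0.3970.

0.3970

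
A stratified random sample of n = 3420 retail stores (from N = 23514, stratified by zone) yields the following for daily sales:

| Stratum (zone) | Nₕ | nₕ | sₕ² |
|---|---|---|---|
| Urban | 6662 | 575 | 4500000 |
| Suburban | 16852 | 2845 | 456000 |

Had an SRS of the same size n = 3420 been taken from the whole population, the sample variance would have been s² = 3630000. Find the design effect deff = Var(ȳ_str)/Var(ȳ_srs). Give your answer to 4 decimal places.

0.7083

Var(ȳ_str) = Σ Wₕ²(1−fₕ)sₕ²/nₕ with Wₕ = Nₕ/23514:
  Urban: (6662/23514)²·(1−575/6662)·4500000/575 = 573.98372
  Suburban: (16852/23514)²·(1−2845/16852)·456000/2845 = 68.426783
  → Var(ȳ_str) = 642.4105.
Var(ȳ_srs) = (1 − 3420/23514)·3630000/3420 = 907.02739.
deff = 642.4105 / 907.02739 = 0.7083.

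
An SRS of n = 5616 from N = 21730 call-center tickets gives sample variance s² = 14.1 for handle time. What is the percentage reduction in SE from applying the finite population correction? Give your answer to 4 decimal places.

f = n/N = 5616/21730 = 0.25844455.
SE_no-fpc = √(s²/n) = 0.050106724; SE_fpc = √((1−f)s²/n) = 0.043148711.
Ratio = √(1−f) = 0.86113614. Reduction = 100·(1 − 0.86113614) = 13.8864%.

13.8864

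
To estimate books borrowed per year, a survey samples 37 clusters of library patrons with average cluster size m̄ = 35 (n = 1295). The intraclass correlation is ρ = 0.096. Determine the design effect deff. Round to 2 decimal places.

deff = 1 + (35 − 1)·0.096 = 1 + 3.264 = 4.264.

4.26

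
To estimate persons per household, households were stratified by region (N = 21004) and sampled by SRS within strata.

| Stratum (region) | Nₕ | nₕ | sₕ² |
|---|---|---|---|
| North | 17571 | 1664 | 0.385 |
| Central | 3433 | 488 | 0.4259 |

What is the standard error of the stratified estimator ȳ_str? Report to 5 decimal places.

Var(ȳ_str) = Σₕ Wₕ²(1 − fₕ)sₕ²/nₕ with Wₕ = Nₕ/N, N = 21004.
North: Wₕ = 0.83655494; term = 0.83655494²·(1 − 0.09470150)·0.385/1664 = 1.4658453 × 10^-4.
Central: Wₕ = 0.16344506; term = 0.16344506²·(1 − 0.14214972)·0.4259/488 = 2.0000594 × 10^-5.
Sum = 1.6658512 × 10^-4.
SE = √(1.6658512 × 10^-4) = 0.01291.

0.01291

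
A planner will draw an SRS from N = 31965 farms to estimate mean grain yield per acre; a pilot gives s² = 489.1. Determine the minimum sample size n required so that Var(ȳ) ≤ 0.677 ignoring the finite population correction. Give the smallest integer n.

Without fpc, n₀ = s²/D = 489.1/0.677 = 722.4520.
Rounding up, n = 723.

723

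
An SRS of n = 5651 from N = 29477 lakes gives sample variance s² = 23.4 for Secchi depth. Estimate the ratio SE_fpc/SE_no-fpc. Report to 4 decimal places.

f = n/N = 5651/29477 = 0.19170879.
SE_no-fpc = √(s²/n) = 0.064349515; SE_fpc = √((1−f)s²/n) = 0.057853442.
Ratio = √(1−f) = 0.89905017.

0.8991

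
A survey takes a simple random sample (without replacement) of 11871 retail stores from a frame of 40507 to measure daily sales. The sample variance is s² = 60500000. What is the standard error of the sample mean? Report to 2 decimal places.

60.02

Under SRS without replacement, Var(ȳ) = (1 − f)·s²/n with f = n/N = 11871/40507 = 0.29306046.
Var(ȳ) = (1 − 0.29306046)·60500000/11871 = 0.70693954·5096.4535 = 3602.8845.
SE(ȳ) = √(3602.8845) = 60.02.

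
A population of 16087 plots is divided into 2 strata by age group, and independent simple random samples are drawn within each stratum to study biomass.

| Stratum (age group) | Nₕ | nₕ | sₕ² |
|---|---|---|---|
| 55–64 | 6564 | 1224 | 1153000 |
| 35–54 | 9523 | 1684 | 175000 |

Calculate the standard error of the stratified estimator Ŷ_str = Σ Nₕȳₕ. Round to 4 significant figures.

201900

Var(Ŷ_str) = Σₕ Nₕ²(1 − fₕ)sₕ²/nₕ.
55–64: 6564²·(1 − 1224/6564)·1153000/1224 = 3.3018529 × 10^10.
35–54: 9523²·(1 − 1684/9523)·175000/1684 = 7.7576541 × 10^9.
Sum = 4.0776183 × 10^10.
SE = √(4.0776183 × 10^10) = 201900.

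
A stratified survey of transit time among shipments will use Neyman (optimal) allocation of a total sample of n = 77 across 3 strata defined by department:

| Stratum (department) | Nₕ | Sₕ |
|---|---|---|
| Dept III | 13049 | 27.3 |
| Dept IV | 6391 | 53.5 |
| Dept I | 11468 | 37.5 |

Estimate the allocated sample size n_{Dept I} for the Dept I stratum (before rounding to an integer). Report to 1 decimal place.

29.4

Neyman allocation: nₕ = n·NₕSₕ / Σⱼ NⱼSⱼ.
Σ NⱼSⱼ = 13049·27.3 + 6391·53.5 + 11468·37.5 = 1.1282062 × 10^6.
n_{Dept I} = 77·11468·37.5 / (1.1282062 × 10^6) = 29.4.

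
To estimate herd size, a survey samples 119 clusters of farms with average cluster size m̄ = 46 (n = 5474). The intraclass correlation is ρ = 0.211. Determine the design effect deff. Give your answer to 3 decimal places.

deff = 1 + (46 − 1)·0.211 = 1 + 9.495 = 10.495.

10.495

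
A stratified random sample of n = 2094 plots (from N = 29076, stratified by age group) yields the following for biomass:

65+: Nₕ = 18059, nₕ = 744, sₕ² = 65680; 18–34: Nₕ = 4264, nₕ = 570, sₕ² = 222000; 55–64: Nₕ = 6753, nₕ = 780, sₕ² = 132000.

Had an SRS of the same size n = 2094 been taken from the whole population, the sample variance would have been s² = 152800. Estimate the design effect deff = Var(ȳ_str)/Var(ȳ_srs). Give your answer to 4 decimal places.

0.7086

Var(ȳ_str) = Σ Wₕ²(1−fₕ)sₕ²/nₕ with Wₕ = Nₕ/29076:
  65+: (18059/29076)²·(1−744/18059)·65680/744 = 32.651797
  18–34: (4264/29076)²·(1−570/4264)·222000/570 = 7.2564279
  55–64: (6753/29076)²·(1−780/6753)·132000/780 = 8.0741957
  → Var(ȳ_str) = 47.982421.
Var(ȳ_srs) = (1 − 2094/29076)·152800/2094 = 67.715198.
deff = 47.982421 / 67.715198 = 0.7086.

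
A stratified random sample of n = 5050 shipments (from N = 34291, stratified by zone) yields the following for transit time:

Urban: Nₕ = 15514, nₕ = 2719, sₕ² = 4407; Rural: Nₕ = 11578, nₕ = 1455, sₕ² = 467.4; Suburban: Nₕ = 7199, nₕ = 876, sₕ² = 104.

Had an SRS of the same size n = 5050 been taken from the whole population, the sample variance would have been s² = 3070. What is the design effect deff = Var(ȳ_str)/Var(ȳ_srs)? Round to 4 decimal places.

0.5984

Var(ȳ_str) = Σ Wₕ²(1−fₕ)sₕ²/nₕ with Wₕ = Nₕ/34291:
  Urban: (15514/34291)²·(1−2719/15514)·4407/2719 = 0.27361356
  Rural: (11578/34291)²·(1−1455/11578)·467.4/1455 = 0.032019032
  Suburban: (7199/34291)²·(1−876/7199)·104/876 = 0.0045958335
  → Var(ȳ_str) = 0.31022843.
Var(ȳ_srs) = (1 − 5050/34291)·3070/5050 = 0.51839293.
deff = 0.31022843 / 0.51839293 = 0.5984.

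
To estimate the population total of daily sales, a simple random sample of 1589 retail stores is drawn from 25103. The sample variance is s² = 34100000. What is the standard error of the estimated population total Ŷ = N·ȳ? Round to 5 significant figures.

3.5591 × 10^6

Var(Ŷ) = N²·Var(ȳ) = N²·(1 − n/N)·s²/n.
f = 1589/25103 = 0.06329921; Var(ȳ) = 0.93670079·34100000/1589 = 20101.634.
Var(Ŷ) = 25103² · 20101.634 = 1.2667258 × 10^13.
SE(Ŷ) = √(1.2667258 × 10^13) = 3.5591 × 10^6.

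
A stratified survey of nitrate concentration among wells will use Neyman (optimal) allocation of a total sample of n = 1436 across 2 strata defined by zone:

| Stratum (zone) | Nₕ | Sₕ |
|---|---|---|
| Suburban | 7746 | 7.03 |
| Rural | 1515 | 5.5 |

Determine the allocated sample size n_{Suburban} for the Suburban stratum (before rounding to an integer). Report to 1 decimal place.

1245.4

Neyman allocation: nₕ = n·NₕSₕ / Σⱼ NⱼSⱼ.
Σ NⱼSⱼ = 7746·7.03 + 1515·5.5 = 62786.88.
n_{Suburban} = 1436·7746·7.03 / 62786.88 = 1245.4.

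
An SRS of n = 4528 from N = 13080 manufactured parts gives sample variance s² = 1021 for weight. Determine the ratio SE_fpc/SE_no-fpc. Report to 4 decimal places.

0.8086

f = n/N = 4528/13080 = 0.34617737.
SE_no-fpc = √(s²/n) = 0.47485352; SE_fpc = √((1−f)s²/n) = 0.38396323.
Ratio = √(1−f) = 0.80859299.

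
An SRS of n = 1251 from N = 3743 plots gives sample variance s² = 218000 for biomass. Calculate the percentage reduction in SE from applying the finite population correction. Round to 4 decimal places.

f = n/N = 1251/3743 = 0.33422388.
SE_no-fpc = √(s²/n) = 13.20078; SE_fpc = √((1−f)s²/n) = 10.77119.
Ratio = √(1−f) = 0.81595105. Reduction = 100·(1 − 0.81595105) = 18.4049%.

18.4049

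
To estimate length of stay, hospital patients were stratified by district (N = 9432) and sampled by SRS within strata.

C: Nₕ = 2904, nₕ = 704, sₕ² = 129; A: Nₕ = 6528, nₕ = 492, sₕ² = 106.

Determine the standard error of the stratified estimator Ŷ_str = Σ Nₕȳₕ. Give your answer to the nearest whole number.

3108

Var(Ŷ_str) = Σₕ Nₕ²(1 − fₕ)sₕ²/nₕ.
C: 2904²·(1 − 704/2904)·129/704 = 1.170675 × 10^6.
A: 6528²·(1 − 492/6528)·106/492 = 8.489266 × 10^6.
Sum = 9.659941 × 10^6.
SE = √(9.659941 × 10^6) = 3108.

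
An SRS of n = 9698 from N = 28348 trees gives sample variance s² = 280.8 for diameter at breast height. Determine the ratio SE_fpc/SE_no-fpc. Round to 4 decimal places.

0.8111

f = n/N = 9698/28348 = 0.34210526.
SE_no-fpc = √(s²/n) = 0.17015999; SE_fpc = √((1−f)s²/n) = 0.13801798.
Ratio = √(1−f) = 0.81110711.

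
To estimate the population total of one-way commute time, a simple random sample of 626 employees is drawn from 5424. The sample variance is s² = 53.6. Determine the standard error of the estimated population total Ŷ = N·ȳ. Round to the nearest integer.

Var(Ŷ) = N²·Var(ȳ) = N²·(1 − n/N)·s²/n.
f = 626/5424 = 0.11541298; Var(ȳ) = 0.88458702·53.6/626 = 0.075740997.
Var(Ŷ) = 5424² · 0.075740997 = 2.2282832 × 10^6.
SE(Ŷ) = √(2.2282832 × 10^6) = 1493.

1493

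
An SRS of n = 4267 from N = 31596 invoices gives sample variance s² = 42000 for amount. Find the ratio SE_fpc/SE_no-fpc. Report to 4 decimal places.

0.9300

f = n/N = 4267/31596 = 0.13504874.
SE_no-fpc = √(s²/n) = 3.1373525; SE_fpc = √((1−f)s²/n) = 2.9178243.
Ratio = √(1−f) = 0.93002756.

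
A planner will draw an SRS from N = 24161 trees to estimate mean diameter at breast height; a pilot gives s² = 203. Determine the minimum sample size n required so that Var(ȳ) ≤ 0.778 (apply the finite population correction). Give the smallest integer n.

Without fpc, n₀ = s²/D = 203/0.778 = 260.9254.
With fpc, (1 − n/N)·s²/n ≤ D requires n ≥ n₀/(1 + n₀/N) = 260.9254/(1 + 260.9254/24161) = 258.1377.
Rounding up, n = 259.

259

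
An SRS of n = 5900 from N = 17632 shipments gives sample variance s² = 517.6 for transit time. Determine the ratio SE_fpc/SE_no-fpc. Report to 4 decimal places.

0.8157

f = n/N = 5900/17632 = 0.33461887.
SE_no-fpc = √(s²/n) = 0.2961905; SE_fpc = √((1−f)s²/n) = 0.24160525.
Ratio = √(1−f) = 0.81570897.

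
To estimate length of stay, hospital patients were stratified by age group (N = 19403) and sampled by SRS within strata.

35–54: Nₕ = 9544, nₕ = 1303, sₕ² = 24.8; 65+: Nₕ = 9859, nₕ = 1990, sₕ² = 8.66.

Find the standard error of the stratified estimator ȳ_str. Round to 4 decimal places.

0.0698

Var(ȳ_str) = Σₕ Wₕ²(1 − fₕ)sₕ²/nₕ with Wₕ = Nₕ/N, N = 19403.
35–54: Wₕ = 0.49188270; term = 0.49188270²·(1 − 0.13652557)·24.8/1303 = 0.0039763064.
65+: Wₕ = 0.50811730; term = 0.50811730²·(1 − 0.20184603)·8.66/1990 = 8.9676667 × 10^-4.
Sum = 0.0048730731.
SE = √(0.0048730731) = 0.0698.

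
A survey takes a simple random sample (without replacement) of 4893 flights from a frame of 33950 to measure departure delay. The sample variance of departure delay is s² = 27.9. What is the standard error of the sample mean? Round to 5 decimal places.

0.06986

Under SRS without replacement, Var(ȳ) = (1 − f)·s²/n with f = n/N = 4893/33950 = 0.14412371.
Var(ȳ) = (1 − 0.14412371)·27.9/4893 = 0.85587629·0.0057020233 = 0.0048802265.
SE(ȳ) = √(0.0048802265) = 0.06986.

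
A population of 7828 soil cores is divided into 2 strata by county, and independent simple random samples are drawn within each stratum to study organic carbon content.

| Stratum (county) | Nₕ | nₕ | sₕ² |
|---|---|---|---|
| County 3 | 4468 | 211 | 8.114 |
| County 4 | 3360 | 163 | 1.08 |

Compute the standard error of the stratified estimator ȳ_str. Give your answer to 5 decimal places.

0.11445

Var(ȳ_str) = Σₕ Wₕ²(1 − fₕ)sₕ²/nₕ with Wₕ = Nₕ/N, N = 7828.
County 3: Wₕ = 0.57077159; term = 0.57077159²·(1 − 0.04722471)·8.114/211 = 0.011936245.
County 4: Wₕ = 0.42922841; term = 0.42922841²·(1 − 0.04851190)·1.08/163 = 0.0011614926.
Sum = 0.013097738.
SE = √(0.013097738) = 0.11445.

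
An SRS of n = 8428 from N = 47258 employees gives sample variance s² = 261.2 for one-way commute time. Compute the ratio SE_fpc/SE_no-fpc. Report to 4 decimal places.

f = n/N = 8428/47258 = 0.17834018.
SE_no-fpc = √(s²/n) = 0.17604525; SE_fpc = √((1−f)s²/n) = 0.15957702.
Ratio = √(1−f) = 0.90645454.

0.9065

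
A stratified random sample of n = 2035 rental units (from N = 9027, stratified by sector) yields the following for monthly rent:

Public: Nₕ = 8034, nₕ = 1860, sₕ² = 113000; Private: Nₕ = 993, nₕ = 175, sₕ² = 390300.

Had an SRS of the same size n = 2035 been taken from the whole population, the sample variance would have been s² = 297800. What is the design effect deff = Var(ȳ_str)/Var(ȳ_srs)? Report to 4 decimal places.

0.5224

Var(ȳ_str) = Σ Wₕ²(1−fₕ)sₕ²/nₕ with Wₕ = Nₕ/9027:
  Public: (8034/9027)²·(1−1860/8034)·113000/1860 = 36.980865
  Private: (993/9027)²·(1−175/993)·390300/175 = 22.231879
  → Var(ȳ_str) = 59.212744.
Var(ȳ_srs) = (1 − 2035/9027)·297800/2035 = 113.34915.
deff = 59.212744 / 113.34915 = 0.5224.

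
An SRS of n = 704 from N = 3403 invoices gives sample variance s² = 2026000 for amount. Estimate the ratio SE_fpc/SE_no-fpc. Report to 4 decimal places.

0.8906

f = n/N = 704/3403 = 0.20687629.
SE_no-fpc = √(s²/n) = 53.645512; SE_fpc = √((1−f)s²/n) = 47.775348.
Ratio = √(1−f) = 0.89057493.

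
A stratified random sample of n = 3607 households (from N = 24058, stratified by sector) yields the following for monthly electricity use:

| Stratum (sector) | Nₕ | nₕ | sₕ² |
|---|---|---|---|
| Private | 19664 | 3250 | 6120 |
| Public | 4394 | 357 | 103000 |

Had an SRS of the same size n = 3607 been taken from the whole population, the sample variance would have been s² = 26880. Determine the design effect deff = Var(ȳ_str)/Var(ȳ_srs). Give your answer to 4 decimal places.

1.5616

Var(ȳ_str) = Σ Wₕ²(1−fₕ)sₕ²/nₕ with Wₕ = Nₕ/24058:
  Private: (19664/24058)²·(1−3250/19664)·6120/3250 = 1.0501113
  Public: (4394/24058)²·(1−357/4394)·103000/357 = 8.8423717
  → Var(ȳ_str) = 9.892483.
Var(ȳ_srs) = (1 − 3607/24058)·26880/3607 = 6.3348765.
deff = 9.892483 / 6.3348765 = 1.5616.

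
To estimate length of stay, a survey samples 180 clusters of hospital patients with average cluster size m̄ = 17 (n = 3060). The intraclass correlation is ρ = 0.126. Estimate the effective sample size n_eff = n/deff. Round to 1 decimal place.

1014.6

deff = 1 + (17 − 1)·0.126 = 1 + 2.016 = 3.016.
n_eff = 3060 / 3.016 = 1014.6.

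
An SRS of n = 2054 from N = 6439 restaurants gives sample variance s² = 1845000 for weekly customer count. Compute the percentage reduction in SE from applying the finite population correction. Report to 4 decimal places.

f = n/N = 2054/6439 = 0.31899363.
SE_no-fpc = √(s²/n) = 29.970774; SE_fpc = √((1−f)s²/n) = 24.732815.
Ratio = √(1−f) = 0.82523110. Reduction = 100·(1 − 0.82523110) = 17.4769%.

17.4769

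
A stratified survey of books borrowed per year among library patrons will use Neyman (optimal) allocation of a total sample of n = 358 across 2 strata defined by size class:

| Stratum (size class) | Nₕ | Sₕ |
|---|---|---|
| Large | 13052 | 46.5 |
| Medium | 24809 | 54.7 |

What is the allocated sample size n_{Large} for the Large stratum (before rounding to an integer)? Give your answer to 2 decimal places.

Neyman allocation: nₕ = n·NₕSₕ / Σⱼ NⱼSⱼ.
Σ NⱼSⱼ = 13052·46.5 + 24809·54.7 = 1.9639703 × 10^6.
n_{Large} = 358·13052·46.5 / (1.9639703 × 10^6) = 110.63.

110.63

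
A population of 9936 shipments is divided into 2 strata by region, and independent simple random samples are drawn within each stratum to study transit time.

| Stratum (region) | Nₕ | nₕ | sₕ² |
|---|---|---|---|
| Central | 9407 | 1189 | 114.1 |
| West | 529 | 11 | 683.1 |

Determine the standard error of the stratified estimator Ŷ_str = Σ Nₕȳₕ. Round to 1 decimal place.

4943.2

Var(Ŷ_str) = Σₕ Nₕ²(1 − fₕ)sₕ²/nₕ.
Central: 9407²·(1 − 1189/9407)·114.1/1189 = 7.4185849 × 10^6.
West: 529²·(1 − 11/529)·683.1/11 = 1.7016766 × 10^7.
Sum = 2.4435351 × 10^7.
SE = √(2.4435351 × 10^7) = 4943.2.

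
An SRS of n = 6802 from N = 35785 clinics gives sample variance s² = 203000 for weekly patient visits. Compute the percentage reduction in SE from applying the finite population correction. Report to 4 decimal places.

10.0044

f = n/N = 6802/35785 = 0.19007964.
SE_no-fpc = √(s²/n) = 5.4629812; SE_fpc = √((1−f)s²/n) = 4.9164414.
Ratio = √(1−f) = 0.89995575. Reduction = 100·(1 − 0.89995575) = 10.0044%.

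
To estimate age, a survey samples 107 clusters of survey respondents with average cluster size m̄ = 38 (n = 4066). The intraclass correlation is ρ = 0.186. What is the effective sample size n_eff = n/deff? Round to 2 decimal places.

deff = 1 + (38 − 1)·0.186 = 1 + 6.882 = 7.882.
n_eff = 4066 / 7.882 = 515.86.

515.86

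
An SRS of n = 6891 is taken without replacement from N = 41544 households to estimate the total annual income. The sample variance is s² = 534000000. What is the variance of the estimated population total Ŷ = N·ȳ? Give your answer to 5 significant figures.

Var(Ŷ) = N²·Var(ȳ) = N²·(1 − n/N)·s²/n.
f = 6891/41544 = 0.16587233; Var(ȳ) = 0.83412767·534000000/6891 = 64638.54.
Var(Ŷ) = 41544² · 64638.54 = 1.1155991 × 10^14.

1.1156 × 10^14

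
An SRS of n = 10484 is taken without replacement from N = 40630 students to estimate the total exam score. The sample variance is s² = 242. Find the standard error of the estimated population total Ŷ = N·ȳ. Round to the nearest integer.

Var(Ŷ) = N²·Var(ȳ) = N²·(1 − n/N)·s²/n.
f = 10484/40630 = 0.25803593; Var(ȳ) = 0.74196407·242/10484 = 0.017126603.
Var(Ŷ) = 40630² · 0.017126603 = 2.8272543 × 10^7.
SE(Ŷ) = √(2.8272543 × 10^7) = 5317.

5317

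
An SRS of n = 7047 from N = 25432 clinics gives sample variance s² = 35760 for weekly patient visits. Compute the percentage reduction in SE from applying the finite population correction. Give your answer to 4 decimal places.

14.9760

f = n/N = 7047/25432 = 0.27709185.
SE_no-fpc = √(s²/n) = 2.252665; SE_fpc = √((1−f)s²/n) = 1.915306.
Ratio = √(1−f) = 0.85024005. Reduction = 100·(1 − 0.85024005) = 14.9760%.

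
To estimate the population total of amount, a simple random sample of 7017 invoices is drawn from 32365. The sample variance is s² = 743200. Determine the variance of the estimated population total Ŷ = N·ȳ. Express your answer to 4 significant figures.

Var(Ŷ) = N²·Var(ȳ) = N²·(1 − n/N)·s²/n.
f = 7017/32365 = 0.21680828; Var(ȳ) = 0.78319172·743200/7017 = 82.951131.
Var(Ŷ) = 32365² · 82.951131 = 8.6890748 × 10^10.

8.689 × 10^10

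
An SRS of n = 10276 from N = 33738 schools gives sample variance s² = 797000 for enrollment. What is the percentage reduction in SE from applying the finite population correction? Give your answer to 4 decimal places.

16.6083

f = n/N = 10276/33738 = 0.30458237.
SE_no-fpc = √(s²/n) = 8.8067793; SE_fpc = √((1−f)s²/n) = 7.3441233.
Ratio = √(1−f) = 0.83391704. Reduction = 100·(1 − 0.83391704) = 16.6083%.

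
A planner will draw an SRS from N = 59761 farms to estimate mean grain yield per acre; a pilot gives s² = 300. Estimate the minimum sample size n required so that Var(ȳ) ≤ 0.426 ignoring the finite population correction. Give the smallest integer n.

705

Without fpc, n₀ = s²/D = 300/0.426 = 704.2254.
Rounding up, n = 705.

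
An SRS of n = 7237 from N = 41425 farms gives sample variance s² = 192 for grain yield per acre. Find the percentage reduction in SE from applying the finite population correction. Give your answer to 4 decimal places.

9.1540

f = n/N = 7237/41425 = 0.17470127.
SE_no-fpc = √(s²/n) = 0.16288134; SE_fpc = √((1−f)s²/n) = 0.14797111.
Ratio = √(1−f) = 0.90845954. Reduction = 100·(1 − 0.90845954) = 9.1540%.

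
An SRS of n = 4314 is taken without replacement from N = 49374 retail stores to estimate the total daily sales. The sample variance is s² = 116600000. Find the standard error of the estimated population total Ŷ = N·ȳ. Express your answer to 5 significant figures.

Var(Ŷ) = N²·Var(ȳ) = N²·(1 − n/N)·s²/n.
f = 4314/49374 = 0.08737392; Var(ȳ) = 0.91262608·116600000/4314 = 24666.713.
Var(Ŷ) = 49374² · 24666.713 = 6.0132313 × 10^13.
SE(Ŷ) = √(6.0132313 × 10^13) = 7.7545 × 10^6.

7.7545 × 10^6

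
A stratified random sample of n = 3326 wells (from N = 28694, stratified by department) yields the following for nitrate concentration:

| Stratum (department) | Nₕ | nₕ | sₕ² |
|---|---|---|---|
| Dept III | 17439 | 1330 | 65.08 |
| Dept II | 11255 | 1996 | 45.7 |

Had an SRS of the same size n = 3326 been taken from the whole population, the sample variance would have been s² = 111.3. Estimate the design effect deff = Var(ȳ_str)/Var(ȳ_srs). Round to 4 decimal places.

Var(ȳ_str) = Σ Wₕ²(1−fₕ)sₕ²/nₕ with Wₕ = Nₕ/28694:
  Dept III: (17439/28694)²·(1−1330/17439)·65.08/1330 = 0.016695671
  Dept II: (11255/28694)²·(1−1996/11255)·45.7/1996 = 0.0028978978
  → Var(ȳ_str) = 0.019593569.
Var(ȳ_srs) = (1 − 3326/28694)·111.3/3326 = 0.02958476.
deff = 0.019593569 / 0.02958476 = 0.6623.

0.6623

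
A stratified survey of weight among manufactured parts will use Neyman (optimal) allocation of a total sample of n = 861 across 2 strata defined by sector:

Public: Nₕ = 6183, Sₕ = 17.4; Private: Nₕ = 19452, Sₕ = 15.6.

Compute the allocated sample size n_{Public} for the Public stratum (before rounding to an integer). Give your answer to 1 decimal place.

225.4

Neyman allocation: nₕ = n·NₕSₕ / Σⱼ NⱼSⱼ.
Σ NⱼSⱼ = 6183·17.4 + 19452·15.6 = 411035.4.
n_{Public} = 861·6183·17.4 / 411035.4 = 225.4.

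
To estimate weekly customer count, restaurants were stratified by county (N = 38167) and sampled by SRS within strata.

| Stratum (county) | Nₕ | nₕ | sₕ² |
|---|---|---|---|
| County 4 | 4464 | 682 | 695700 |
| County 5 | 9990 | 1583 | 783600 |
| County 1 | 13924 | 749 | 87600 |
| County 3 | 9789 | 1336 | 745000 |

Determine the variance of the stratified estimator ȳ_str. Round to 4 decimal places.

86.7658

Var(ȳ_str) = Σₕ Wₕ²(1 − fₕ)sₕ²/nₕ with Wₕ = Nₕ/N, N = 38167.
County 4: Wₕ = 0.11695968; term = 0.11695968²·(1 − 0.15277778)·695700/682 = 11.822445.
County 5: Wₕ = 0.26174444; term = 0.26174444²·(1 − 0.15845846)·783600/1583 = 28.539345.
County 1: Wₕ = 0.36481777; term = 0.36481777²·(1 − 0.05379201)·87600/749 = 14.72858.
County 3: Wₕ = 0.25647811; term = 0.25647811²·(1 − 0.13647972)·745000/1336 = 31.675462.
Sum = 86.765832.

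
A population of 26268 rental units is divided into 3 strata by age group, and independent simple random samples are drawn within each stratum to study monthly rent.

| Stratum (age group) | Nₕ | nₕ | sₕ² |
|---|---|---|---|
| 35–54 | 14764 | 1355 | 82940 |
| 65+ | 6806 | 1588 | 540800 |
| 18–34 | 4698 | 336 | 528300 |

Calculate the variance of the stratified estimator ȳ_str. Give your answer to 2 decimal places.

Var(ȳ_str) = Σₕ Wₕ²(1 − fₕ)sₕ²/nₕ with Wₕ = Nₕ/N, N = 26268.
35–54: Wₕ = 0.56205269; term = 0.56205269²·(1 − 0.09177730)·82940/1355 = 17.561886.
65+: Wₕ = 0.25909852; term = 0.25909852²·(1 − 0.23332354)·540800/1588 = 17.527831.
18–34: Wₕ = 0.17884879; term = 0.17884879²·(1 − 0.07151980)·528300/336 = 46.696679.
Sum = 81.786396.

81.79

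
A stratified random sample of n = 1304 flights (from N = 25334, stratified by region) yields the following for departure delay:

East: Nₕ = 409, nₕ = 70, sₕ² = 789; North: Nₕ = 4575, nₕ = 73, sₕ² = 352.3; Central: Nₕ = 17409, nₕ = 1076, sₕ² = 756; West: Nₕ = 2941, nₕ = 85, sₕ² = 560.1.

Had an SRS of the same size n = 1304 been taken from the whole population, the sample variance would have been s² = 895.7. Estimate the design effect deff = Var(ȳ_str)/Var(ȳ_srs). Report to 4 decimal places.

Var(ȳ_str) = Σ Wₕ²(1−fₕ)sₕ²/nₕ with Wₕ = Nₕ/25334:
  East: (409/25334)²·(1−70/409)·789/70 = 0.0024349746
  North: (4575/25334)²·(1−73/4575)·352.3/73 = 0.15487412
  Central: (17409/25334)²·(1−1076/17409)·756/1076 = 0.31127323
  West: (2941/25334)²·(1−85/2941)·560.1/85 = 0.086236742
  → Var(ȳ_str) = 0.55481907.
Var(ȳ_srs) = (1 − 1304/25334)·895.7/1304 = 0.65153085.
deff = 0.55481907 / 0.65153085 = 0.8516.

0.8516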